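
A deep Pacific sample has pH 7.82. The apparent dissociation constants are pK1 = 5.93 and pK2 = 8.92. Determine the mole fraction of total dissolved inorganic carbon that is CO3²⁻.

α₂ = 1 / (1 + [H⁺]/K2 + [H⁺]²/(K1K2)) = 1 / (1 + 10^+1.10 + 10^-0.79)
   = 1 / (1 + 12.589 + 0.16218) = 1/13.751 = 0.07272

α₂ = 0.0727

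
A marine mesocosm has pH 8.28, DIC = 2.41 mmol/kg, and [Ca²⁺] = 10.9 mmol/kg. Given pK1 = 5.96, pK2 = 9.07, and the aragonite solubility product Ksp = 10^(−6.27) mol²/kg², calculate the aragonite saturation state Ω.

Ω = 6.80

α₂ = 1 / (1 + [H⁺]/K2 + [H⁺]²/(K1K2)) = 1 / (1 + 10^+0.79 + 10^-1.53)
   = 1 / (1 + 6.1660 + 0.029512) = 1/7.1955 = 0.1390
[CO3²⁻] = α₂ × DIC = 0.1390 × 2.41 = 0.3349 mmol/kg
Ksp = 10^(−6.27) = 5.370×10^-7
Ω = [Ca²⁺][CO3²⁻]/Ksp = (10.9×10^-3)(3.349×10^-4) / 5.370×10^-7 = 6.80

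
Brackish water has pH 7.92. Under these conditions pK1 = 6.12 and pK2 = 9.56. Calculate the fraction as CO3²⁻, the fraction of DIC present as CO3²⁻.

α₂ = 1 / (1 + [H⁺]/K2 + [H⁺]²/(K1K2)) = 1 / (1 + 10^+1.64 + 10^-0.16)
   = 1 / (1 + 43.652 + 0.69183) = 1/45.343 = 0.02205

α₂ = 0.0221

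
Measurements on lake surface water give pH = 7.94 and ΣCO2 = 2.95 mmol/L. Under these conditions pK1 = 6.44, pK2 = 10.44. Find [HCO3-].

α₁ = 1 / (1 + [H⁺]/K1 + K2/[H⁺]) = 1 / (1 + 10^-1.50 + 10^-2.50)
   = 1 / (1 + 0.031623 + 0.0031623) = 1/1.0348 = 0.9664
[HCO3⁻] = α₁ × DIC = 0.9664 × 2.95 = 2.85 mmol/L

[HCO3⁻] = 2.85 mmol/L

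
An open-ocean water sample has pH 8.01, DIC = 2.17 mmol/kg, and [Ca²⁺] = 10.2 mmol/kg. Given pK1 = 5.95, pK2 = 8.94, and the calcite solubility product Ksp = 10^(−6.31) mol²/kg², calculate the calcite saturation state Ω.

α₂ = 1 / (1 + [H⁺]/K2 + [H⁺]²/(K1K2)) = 1 / (1 + 10^+0.93 + 10^-1.13)
   = 1 / (1 + 8.5114 + 0.074131) = 1/9.5855 = 0.1043
[CO3²⁻] = α₂ × DIC = 0.1043 × 2.17 = 0.2264 mmol/kg
Ksp = 10^(−6.31) = 4.898×10^-7
Ω = [Ca²⁺][CO3²⁻]/Ksp = (10.2×10^-3)(2.264×10^-4) / 4.898×10^-7 = 4.71

Ω = 4.71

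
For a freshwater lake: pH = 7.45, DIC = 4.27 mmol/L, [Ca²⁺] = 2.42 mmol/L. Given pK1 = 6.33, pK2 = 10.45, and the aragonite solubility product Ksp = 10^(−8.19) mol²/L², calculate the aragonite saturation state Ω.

Ω = 1.49

α₂ = 1 / (1 + [H⁺]/K2 + [H⁺]²/(K1K2)) = 1 / (1 + 10^+3.00 + 10^+1.88)
   = 1 / (1 + 1000.0 + 75.858) = 1/1076.9 = 0.0009286
[CO3²⁻] = α₂ × DIC = 0.0009286 × 4.27 = 0.003965 mmol/L = 3.965 μmol/L
Ksp = 10^(−8.19) = 6.457×10^-9
Ω = [Ca²⁺][CO3²⁻]/Ksp = (2.42×10^-3)(3.965×10^-6) / 6.457×10^-9 = 1.49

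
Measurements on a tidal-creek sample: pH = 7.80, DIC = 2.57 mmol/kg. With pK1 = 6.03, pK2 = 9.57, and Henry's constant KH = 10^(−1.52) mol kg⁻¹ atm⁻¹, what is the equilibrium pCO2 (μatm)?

α₀ = 1 / (1 + K1/[H⁺] + K1K2/[H⁺]²) = 1 / (1 + 10^+1.77 + 10^+0.00)
   = 1 / (1 + 58.884 + 1.0000) = 1/60.884 = 0.01642
[CO2*] = α₀ × DIC = 0.01642 × 2.57 = 0.04221 mmol/kg
pCO2 = [CO2*]/KH = 4.221×10^-5 / 3.020×10^-2 = 1400 μatm

pCO2 = 1400 μatm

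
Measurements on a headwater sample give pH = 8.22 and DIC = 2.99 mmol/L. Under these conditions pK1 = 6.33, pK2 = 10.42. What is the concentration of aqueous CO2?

α₀ = 1 / (1 + K1/[H⁺] + K1K2/[H⁺]²) = 1 / (1 + 10^+1.89 + 10^-0.31)
   = 1 / (1 + 77.625 + 0.48978) = 1/79.114 = 0.01264
[CO2*] = α₀ × DIC = 0.01264 × 2.99 = 0.0378 mmol/L

[CO2*] = 0.0378 mmol/L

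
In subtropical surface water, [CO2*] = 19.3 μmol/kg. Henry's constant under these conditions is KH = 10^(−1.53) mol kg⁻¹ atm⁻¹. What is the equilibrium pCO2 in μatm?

KH = 10^(−1.53) = 2.951×10^-2 mol kg⁻¹ atm⁻¹
pCO2 = [CO2*]/KH = 19.3×10^-6 / 2.951×10^-2 = 6.54×10^-4 atm = 654 μatm

pCO2 = 654 μatm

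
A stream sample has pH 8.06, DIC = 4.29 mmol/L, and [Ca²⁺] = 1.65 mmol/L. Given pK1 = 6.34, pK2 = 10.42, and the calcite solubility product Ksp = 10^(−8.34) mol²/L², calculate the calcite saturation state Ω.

Ω = 6.61

α₂ = 1 / (1 + [H⁺]/K2 + [H⁺]²/(K1K2)) = 1 / (1 + 10^+2.36 + 10^+0.64)
   = 1 / (1 + 229.09 + 4.3652) = 1/234.45 = 0.004265
[CO3²⁻] = α₂ × DIC = 0.004265 × 4.29 = 0.01830 mmol/L = 18.30 μmol/L
Ksp = 10^(−8.34) = 4.571×10^-9
Ω = [Ca²⁺][CO3²⁻]/Ksp = (1.65×10^-3)(1.830×10^-5) / 4.571×10^-9 = 6.61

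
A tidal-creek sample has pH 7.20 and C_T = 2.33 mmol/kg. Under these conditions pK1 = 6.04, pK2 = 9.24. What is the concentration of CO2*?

[CO2*] = 0.149 mmol/kg

α₀ = 1 / (1 + K1/[H⁺] + K1K2/[H⁺]²) = 1 / (1 + 10^+1.16 + 10^-0.88)
   = 1 / (1 + 14.454 + 0.13183) = 1/15.586 = 0.06416
[CO2*] = α₀ × DIC = 0.06416 × 2.33 = 0.149 mmol/kg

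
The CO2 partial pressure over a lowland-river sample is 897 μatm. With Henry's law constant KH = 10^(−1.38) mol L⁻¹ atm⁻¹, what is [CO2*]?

[CO2*] = 37.4 μmol/L

KH = 10^(−1.38) = 4.169×10^-2 mol L⁻¹ atm⁻¹
[CO2*] = KH · pCO2 = 4.169×10^-2 × 897×10^-6 atm = 3.74×10^-5 mol/L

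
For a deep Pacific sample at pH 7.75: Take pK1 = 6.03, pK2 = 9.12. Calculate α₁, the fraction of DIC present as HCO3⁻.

α₁ = 1 / (1 + [H⁺]/K1 + K2/[H⁺]) = 1 / (1 + 10^-1.72 + 10^-1.37)
   = 1 / (1 + 0.019055 + 0.042658) = 1/1.0617 = 0.9419

α₁ = 0.942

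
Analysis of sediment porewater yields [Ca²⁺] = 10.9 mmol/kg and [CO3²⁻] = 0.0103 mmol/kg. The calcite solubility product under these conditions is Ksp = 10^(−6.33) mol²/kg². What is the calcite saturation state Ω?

Ω = 0.240

Ksp = 10^(−6.33) = 4.677×10^-7
Ω = [Ca²⁺][CO3²⁻]/Ksp = (10.9×10^-3)(0.0103×10^-3) / 4.677×10^-7 = 0.240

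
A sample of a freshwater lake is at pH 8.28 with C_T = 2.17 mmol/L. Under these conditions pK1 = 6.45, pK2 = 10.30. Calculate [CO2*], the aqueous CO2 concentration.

α₀ = 1 / (1 + K1/[H⁺] + K1K2/[H⁺]²) = 1 / (1 + 10^+1.83 + 10^-0.19)
   = 1 / (1 + 67.608 + 0.64565) = 1/69.254 = 0.01444
[CO2*] = α₀ × DIC = 0.01444 × 2.17 = 0.0313 mmol/L

[CO2*] = 0.0313 mmol/L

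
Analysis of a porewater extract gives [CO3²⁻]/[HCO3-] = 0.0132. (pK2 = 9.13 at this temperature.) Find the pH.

From K2 = [H⁺][CO3²⁻]/[HCO3-]:  pH = pK2 + log₁₀([CO3²⁻]/[HCO3-])
log₁₀(0.0132) = -1.879
pH = 9.13 + (-1.879) = 7.25

pH = 7.25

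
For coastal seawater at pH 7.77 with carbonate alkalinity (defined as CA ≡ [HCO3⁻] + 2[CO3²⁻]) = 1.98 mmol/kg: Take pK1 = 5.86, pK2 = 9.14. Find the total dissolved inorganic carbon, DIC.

DIC = 1.92 mmol/kg

CA = [HCO3⁻] + 2[CO3²⁻] = (α₁ + 2α₂)·DIC
At pH 7.77: [H⁺]/K1 = 10^-1.91 = 0.012303, K2/[H⁺] = 10^-1.37 = 0.042658
α₁ = 1/(1 + 0.012303 + 0.042658) = 1/1.0550 = 0.9479; α₂ = α₁·K2/[H⁺] = 0.04044
α₁ + 2α₂ = 1.0288
DIC = CA / (α₁ + 2α₂) = 1.98 / 1.0288 = 1.92 mmol/kg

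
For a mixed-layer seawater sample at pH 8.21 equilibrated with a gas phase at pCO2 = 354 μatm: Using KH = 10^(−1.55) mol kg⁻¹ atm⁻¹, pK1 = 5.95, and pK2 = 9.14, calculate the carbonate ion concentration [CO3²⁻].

[CO3²⁻] = 0.213 mmol/kg

[CO2*] = KH · pCO2 = 10^(−1.55) × 354×10^-6 = 9.977×10^-6 mol/kg
α₀ = 1/(1 + K1/[H⁺] + K1K2/[H⁺]²) = 1/(1 + 10^+2.26 + 10^+1.33) = 0.004894
DIC = [CO2*]/α₀ = 9.977×10^-6 / 0.004894 = 2.039 mmol/kg
[CO3²⁻] = α₂·DIC; α₂ = 0.1046, so [CO3²⁻] = 0.1046 × 2.039 = 0.213 mmol/kg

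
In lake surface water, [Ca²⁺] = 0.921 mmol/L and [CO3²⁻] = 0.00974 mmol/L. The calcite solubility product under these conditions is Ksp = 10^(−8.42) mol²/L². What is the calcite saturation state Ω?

Ksp = 10^(−8.42) = 3.802×10^-9
Ω = [Ca²⁺][CO3²⁻]/Ksp = (0.921×10^-3)(0.00974×10^-3) / 3.802×10^-9 = 2.36

Ω = 2.36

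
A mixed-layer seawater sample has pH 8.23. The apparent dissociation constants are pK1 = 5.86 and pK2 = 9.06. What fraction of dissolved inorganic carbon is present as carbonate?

α₂ = 1 / (1 + [H⁺]/K2 + [H⁺]²/(K1K2)) = 1 / (1 + 10^+0.83 + 10^-1.54)
   = 1 / (1 + 6.7608 + 0.028840) = 1/7.7897 = 0.1284

α₂ = 0.128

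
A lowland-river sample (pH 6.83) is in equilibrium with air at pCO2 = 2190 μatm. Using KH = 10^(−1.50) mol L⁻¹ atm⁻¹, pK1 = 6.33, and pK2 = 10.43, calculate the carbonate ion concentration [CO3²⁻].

[CO3²⁻] = 0.0550 μmol/L

[CO2*] = KH · pCO2 = 10^(−1.50) × 2190×10^-6 = 6.925×10^-5 mol/L
α₀ = 1/(1 + K1/[H⁺] + K1K2/[H⁺]²) = 1/(1 + 10^+0.50 + 10^-3.10) = 0.2402
DIC = [CO2*]/α₀ = 6.925×10^-5 / 0.2402 = 0.2883 mmol/L
[CO3²⁻] = α₂·DIC; α₂ = 0.0001908, so [CO3²⁻] = 0.0001908 × 0.2883 = 5.50×10^-5 mmol/L = 0.0550 μmol/L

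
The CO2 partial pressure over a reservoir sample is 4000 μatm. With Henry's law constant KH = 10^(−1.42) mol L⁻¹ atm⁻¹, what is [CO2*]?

[CO2*] = 152 μmol/L

KH = 10^(−1.42) = 3.802×10^-2 mol L⁻¹ atm⁻¹
[CO2*] = KH · pCO2 = 3.802×10^-2 × 4000×10^-6 atm = 1.52×10^-4 mol/L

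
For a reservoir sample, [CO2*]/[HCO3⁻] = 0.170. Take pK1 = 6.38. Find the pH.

From K1 = [H⁺][HCO3⁻]/[CO2*]:  pH = pK1 − log₁₀([CO2*]/[HCO3⁻])
log₁₀(0.170) = -0.770
pH = 6.38 − (-0.770) = 7.15

pH = 7.15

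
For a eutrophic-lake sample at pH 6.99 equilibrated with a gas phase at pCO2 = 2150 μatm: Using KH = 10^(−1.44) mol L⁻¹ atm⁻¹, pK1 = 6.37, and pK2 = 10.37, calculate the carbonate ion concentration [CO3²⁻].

[CO3²⁻] = 0.136 μmol/L

[CO2*] = KH · pCO2 = 10^(−1.44) × 2150×10^-6 = 7.806×10^-5 mol/L
α₀ = 1/(1 + K1/[H⁺] + K1K2/[H⁺]²) = 1/(1 + 10^+0.62 + 10^-2.76) = 0.1934
DIC = [CO2*]/α₀ = 7.806×10^-5 / 0.1934 = 0.4036 mmol/L
[CO3²⁻] = α₂·DIC; α₂ = 0.0003361, so [CO3²⁻] = 0.0003361 × 0.4036 = 0.000136 mmol/L = 0.136 μmol/L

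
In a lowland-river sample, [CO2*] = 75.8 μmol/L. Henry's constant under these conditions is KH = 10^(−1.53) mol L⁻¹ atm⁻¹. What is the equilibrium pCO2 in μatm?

pCO2 = 2570 μatm

KH = 10^(−1.53) = 2.951×10^-2 mol L⁻¹ atm⁻¹
pCO2 = [CO2*]/KH = 75.8×10^-6 / 2.951×10^-2 = 2.57×10^-3 atm = 2570 μatm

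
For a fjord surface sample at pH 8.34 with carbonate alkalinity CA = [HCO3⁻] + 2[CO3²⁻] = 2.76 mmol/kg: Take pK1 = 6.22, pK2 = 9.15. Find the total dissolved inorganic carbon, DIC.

CA = [HCO3⁻] + 2[CO3²⁻] = (α₁ + 2α₂)·DIC
At pH 8.34: [H⁺]/K1 = 10^-2.12 = 0.0075858, K2/[H⁺] = 10^-0.81 = 0.15488
α₁ = 1/(1 + 0.0075858 + 0.15488) = 1/1.1625 = 0.8602; α₂ = α₁·K2/[H⁺] = 0.1332
α₁ + 2α₂ = 1.1267
DIC = CA / (α₁ + 2α₂) = 2.76 / 1.1267 = 2.45 mmol/kg

DIC = 2.45 mmol/kg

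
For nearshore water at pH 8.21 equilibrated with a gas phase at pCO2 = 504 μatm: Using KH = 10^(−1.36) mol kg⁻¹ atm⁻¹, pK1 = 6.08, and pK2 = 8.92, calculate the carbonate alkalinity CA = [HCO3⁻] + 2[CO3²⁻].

CA = 4.13 mmol/kg

[CO2*] = KH · pCO2 = 10^(−1.36) × 504×10^-6 = 2.200×10^-5 mol/kg
α₀ = 1/(1 + K1/[H⁺] + K1K2/[H⁺]²) = 1/(1 + 10^+2.13 + 10^+1.42) = 0.006165
DIC = [CO2*]/α₀ = 2.200×10^-5 / 0.006165 = 3.568 mmol/kg
CA = (α₁ + 2α₂)·DIC = (0.8317 + 2×0.1622) × 3.568 = 4.13 mmol/kg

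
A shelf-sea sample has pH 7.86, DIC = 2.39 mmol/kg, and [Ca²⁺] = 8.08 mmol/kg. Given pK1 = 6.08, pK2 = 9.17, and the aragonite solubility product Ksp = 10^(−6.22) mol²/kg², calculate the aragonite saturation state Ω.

α₂ = 1 / (1 + [H⁺]/K2 + [H⁺]²/(K1K2)) = 1 / (1 + 10^+1.31 + 10^-0.47)
   = 1 / (1 + 20.417 + 0.33884) = 1/21.756 = 0.04596
[CO3²⁻] = α₂ × DIC = 0.04596 × 2.39 = 0.1099 mmol/kg
Ksp = 10^(−6.22) = 6.026×10^-7
Ω = [Ca²⁺][CO3²⁻]/Ksp = (8.08×10^-3)(1.099×10^-4) / 6.026×10^-7 = 1.47

Ω = 1.47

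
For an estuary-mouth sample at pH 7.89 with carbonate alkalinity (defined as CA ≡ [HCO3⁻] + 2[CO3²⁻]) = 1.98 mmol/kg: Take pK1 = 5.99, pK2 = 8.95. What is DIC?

CA = [HCO3⁻] + 2[CO3²⁻] = (α₁ + 2α₂)·DIC
At pH 7.89: [H⁺]/K1 = 10^-1.90 = 0.012589, K2/[H⁺] = 10^-1.06 = 0.087096
α₁ = 1/(1 + 0.012589 + 0.087096) = 1/1.0997 = 0.9094; α₂ = α₁·K2/[H⁺] = 0.07920
α₁ + 2α₂ = 1.0678
DIC = CA / (α₁ + 2α₂) = 1.98 / 1.0678 = 1.85 mmol/kg

DIC = 1.85 mmol/kg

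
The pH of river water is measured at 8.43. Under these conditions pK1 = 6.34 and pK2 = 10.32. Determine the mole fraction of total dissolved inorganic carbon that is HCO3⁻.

α₁ = 0.979

α₁ = 1 / (1 + [H⁺]/K1 + K2/[H⁺]) = 1 / (1 + 10^-2.09 + 10^-1.89)
   = 1 / (1 + 0.0081283 + 0.012882) = 1/1.0210 = 0.9794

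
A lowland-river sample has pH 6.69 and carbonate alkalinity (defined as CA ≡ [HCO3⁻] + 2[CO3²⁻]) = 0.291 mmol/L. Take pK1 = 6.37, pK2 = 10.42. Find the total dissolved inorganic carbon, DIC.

CA = [HCO3⁻] + 2[CO3²⁻] = (α₁ + 2α₂)·DIC
At pH 6.69: [H⁺]/K1 = 10^-0.32 = 0.47863, K2/[H⁺] = 10^-3.73 = 0.00018621
α₁ = 1/(1 + 0.47863 + 0.00018621) = 1/1.4788 = 0.6762; α₂ = α₁·K2/[H⁺] = 0.0001259
α₁ + 2α₂ = 0.6765
DIC = CA / (α₁ + 2α₂) = 0.291 / 0.6765 = 0.430 mmol/L

DIC = 0.430 mmol/L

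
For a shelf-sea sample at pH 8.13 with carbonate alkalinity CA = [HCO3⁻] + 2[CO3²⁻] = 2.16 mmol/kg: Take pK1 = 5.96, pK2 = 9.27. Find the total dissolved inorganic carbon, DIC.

DIC = 2.04 mmol/kg

CA = [HCO3⁻] + 2[CO3²⁻] = (α₁ + 2α₂)·DIC
At pH 8.13: [H⁺]/K1 = 10^-2.17 = 0.0067608, K2/[H⁺] = 10^-1.14 = 0.072444
α₁ = 1/(1 + 0.0067608 + 0.072444) = 1/1.0792 = 0.9266; α₂ = α₁·K2/[H⁺] = 0.06713
α₁ + 2α₂ = 1.0609
DIC = CA / (α₁ + 2α₂) = 2.16 / 1.0609 = 2.04 mmol/kg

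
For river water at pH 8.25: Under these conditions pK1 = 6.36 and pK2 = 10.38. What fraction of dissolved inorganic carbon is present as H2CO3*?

α₀ = 1 / (1 + K1/[H⁺] + K1K2/[H⁺]²) = 1 / (1 + 10^+1.89 + 10^-0.24)
   = 1 / (1 + 77.625 + 0.57544) = 1/79.200 = 0.01263

α₀ = 0.0126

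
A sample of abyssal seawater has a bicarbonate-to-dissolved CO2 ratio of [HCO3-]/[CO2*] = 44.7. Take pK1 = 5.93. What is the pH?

From K1 = [H⁺][HCO3-]/[CO2*]:  pH = pK1 + log₁₀([HCO3-]/[CO2*])
log₁₀(44.7) = +1.650
pH = 5.93 + (+1.650) = 7.58

pH = 7.58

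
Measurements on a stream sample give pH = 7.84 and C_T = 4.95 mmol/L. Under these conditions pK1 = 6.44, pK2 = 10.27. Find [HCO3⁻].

[HCO3⁻] = 4.74 mmol/L

α₁ = 1 / (1 + [H⁺]/K1 + K2/[H⁺]) = 1 / (1 + 10^-1.40 + 10^-2.43)
   = 1 / (1 + 0.039811 + 0.0037154) = 1/1.0435 = 0.9583
[HCO3⁻] = α₁ × DIC = 0.9583 × 4.95 = 4.74 mmol/L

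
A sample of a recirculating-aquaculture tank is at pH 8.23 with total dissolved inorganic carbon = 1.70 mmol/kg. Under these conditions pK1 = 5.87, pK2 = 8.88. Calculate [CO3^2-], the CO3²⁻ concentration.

[CO3²⁻] = 0.310 mmol/kg

α₂ = 1 / (1 + [H⁺]/K2 + [H⁺]²/(K1K2)) = 1 / (1 + 10^+0.65 + 10^-1.71)
   = 1 / (1 + 4.4668 + 0.019498) = 1/5.4863 = 0.1823
[CO3²⁻] = α₂ × DIC = 0.1823 × 1.70 = 0.310 mmol/kg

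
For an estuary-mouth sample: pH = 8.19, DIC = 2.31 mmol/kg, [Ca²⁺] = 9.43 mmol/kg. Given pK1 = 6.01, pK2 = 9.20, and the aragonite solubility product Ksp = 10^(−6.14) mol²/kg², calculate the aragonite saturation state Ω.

α₂ = 1 / (1 + [H⁺]/K2 + [H⁺]²/(K1K2)) = 1 / (1 + 10^+1.01 + 10^-1.17)
   = 1 / (1 + 10.233 + 0.067608) = 1/11.301 = 0.08849
[CO3²⁻] = α₂ × DIC = 0.08849 × 2.31 = 0.2044 mmol/kg
Ksp = 10^(−6.14) = 7.244×10^-7
Ω = [Ca²⁺][CO3²⁻]/Ksp = (9.43×10^-3)(2.044×10^-4) / 7.244×10^-7 = 2.66

Ω = 2.66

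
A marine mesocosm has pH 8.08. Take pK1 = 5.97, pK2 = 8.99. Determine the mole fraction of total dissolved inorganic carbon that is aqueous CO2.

α₀ = 0.00686

α₀ = 1 / (1 + K1/[H⁺] + K1K2/[H⁺]²) = 1 / (1 + 10^+2.11 + 10^+1.20)
   = 1 / (1 + 128.82 + 15.849) = 1/145.67 = 0.006865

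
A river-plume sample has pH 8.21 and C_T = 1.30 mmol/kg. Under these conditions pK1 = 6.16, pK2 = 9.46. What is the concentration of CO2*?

[CO2*] = 10.9 μmol/kg

α₀ = 1 / (1 + K1/[H⁺] + K1K2/[H⁺]²) = 1 / (1 + 10^+2.05 + 10^+0.80)
   = 1 / (1 + 112.20 + 6.3096) = 1/119.51 = 0.008367
[CO2*] = α₀ × DIC = 0.008367 × 1.30 = 0.0109 mmol/kg = 10.9 μmol/kg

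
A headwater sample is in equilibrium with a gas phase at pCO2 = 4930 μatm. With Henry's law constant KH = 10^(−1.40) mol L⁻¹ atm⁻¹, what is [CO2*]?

[CO2*] = 196 μmol/L

KH = 10^(−1.40) = 3.981×10^-2 mol L⁻¹ atm⁻¹
[CO2*] = KH · pCO2 = 3.981×10^-2 × 4930×10^-6 atm = 1.96×10^-4 mol/L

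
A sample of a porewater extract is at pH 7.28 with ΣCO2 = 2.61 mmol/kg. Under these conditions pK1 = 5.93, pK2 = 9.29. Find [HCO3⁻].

α₁ = 1 / (1 + [H⁺]/K1 + K2/[H⁺]) = 1 / (1 + 10^-1.35 + 10^-2.01)
   = 1 / (1 + 0.044668 + 0.0097724) = 1/1.0544 = 0.9484
[HCO3⁻] = α₁ × DIC = 0.9484 × 2.61 = 2.48 mmol/kg

[HCO3⁻] = 2.48 mmol/kg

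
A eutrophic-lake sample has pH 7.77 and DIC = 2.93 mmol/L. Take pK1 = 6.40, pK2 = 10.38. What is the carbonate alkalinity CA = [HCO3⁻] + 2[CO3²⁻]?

CA = [HCO3⁻] + 2[CO3²⁻] = (α₁ + 2α₂)·DIC
At pH 7.77: [H⁺]/K1 = 10^-1.37 = 0.042658, K2/[H⁺] = 10^-2.61 = 0.0024547
α₁ = 1/(1 + 0.042658 + 0.0024547) = 1/1.0451 = 0.9568; α₂ = α₁·K2/[H⁺] = 0.002349
α₁ + 2α₂ = 0.9615
CA = 0.9615 × 2.93 = 2.82 mmol/L

CA = 2.82 mmol/L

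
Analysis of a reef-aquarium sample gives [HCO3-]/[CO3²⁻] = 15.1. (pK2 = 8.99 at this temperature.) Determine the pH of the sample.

pH = 7.81

From K2 = [H⁺][CO3²⁻]/[HCO3-]:  pH = pK2 − log₁₀([HCO3-]/[CO3²⁻])
log₁₀(15.1) = +1.179
pH = 8.99 − (+1.179) = 7.81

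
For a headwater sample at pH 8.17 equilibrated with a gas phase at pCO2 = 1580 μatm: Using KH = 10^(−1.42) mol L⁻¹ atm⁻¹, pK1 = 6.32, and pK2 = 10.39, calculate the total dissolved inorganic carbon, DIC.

DIC = 4.34 mmol/L

[CO2*] = KH · pCO2 = 10^(−1.42) × 1580×10^-6 = 6.007×10^-5 mol/L
α₀ = 1/(1 + K1/[H⁺] + K1K2/[H⁺]²) = 1/(1 + 10^+1.85 + 10^-0.37) = 0.01385
DIC = [CO2*]/α₀ = 6.007×10^-5 / 0.01385 = 4.34 mmol/L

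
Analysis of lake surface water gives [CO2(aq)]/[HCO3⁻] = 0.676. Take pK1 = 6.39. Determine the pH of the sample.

pH = 6.56

From K1 = [H⁺][HCO3⁻]/[CO2(aq)]:  pH = pK1 − log₁₀([CO2(aq)]/[HCO3⁻])
log₁₀(0.676) = -0.170
pH = 6.39 − (-0.170) = 6.56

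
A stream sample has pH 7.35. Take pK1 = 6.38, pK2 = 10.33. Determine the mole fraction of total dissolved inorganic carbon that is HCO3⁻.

α₁ = 1 / (1 + [H⁺]/K1 + K2/[H⁺]) = 1 / (1 + 10^-0.97 + 10^-2.98)
   = 1 / (1 + 0.10715 + 0.0010471) = 1/1.1082 = 0.9024

α₁ = 0.902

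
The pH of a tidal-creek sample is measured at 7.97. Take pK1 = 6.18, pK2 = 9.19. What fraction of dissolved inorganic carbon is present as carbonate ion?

α₂ = 0.0560

α₂ = 1 / (1 + [H⁺]/K2 + [H⁺]²/(K1K2)) = 1 / (1 + 10^+1.22 + 10^-0.57)
   = 1 / (1 + 16.596 + 0.26915) = 1/17.865 = 0.05598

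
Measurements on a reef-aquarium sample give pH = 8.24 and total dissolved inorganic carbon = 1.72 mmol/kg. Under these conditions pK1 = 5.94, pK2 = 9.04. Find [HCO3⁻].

α₁ = 1 / (1 + [H⁺]/K1 + K2/[H⁺]) = 1 / (1 + 10^-2.30 + 10^-0.80)
   = 1 / (1 + 0.0050119 + 0.15849) = 1/1.1635 = 0.8595
[HCO3⁻] = α₁ × DIC = 0.8595 × 1.72 = 1.48 mmol/kg

[HCO3⁻] = 1.48 mmol/kg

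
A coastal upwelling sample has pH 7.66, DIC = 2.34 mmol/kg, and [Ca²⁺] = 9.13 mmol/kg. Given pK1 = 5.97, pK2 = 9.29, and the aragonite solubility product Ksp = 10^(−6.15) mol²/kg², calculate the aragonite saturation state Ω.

α₂ = 1 / (1 + [H⁺]/K2 + [H⁺]²/(K1K2)) = 1 / (1 + 10^+1.63 + 10^-0.06)
   = 1 / (1 + 42.658 + 0.87096) = 1/44.529 = 0.02246
[CO3²⁻] = α₂ × DIC = 0.02246 × 2.34 = 0.05255 mmol/kg
Ksp = 10^(−6.15) = 7.079×10^-7
Ω = [Ca²⁺][CO3²⁻]/Ksp = (9.13×10^-3)(5.255×10^-5) / 7.079×10^-7 = 0.678

Ω = 0.678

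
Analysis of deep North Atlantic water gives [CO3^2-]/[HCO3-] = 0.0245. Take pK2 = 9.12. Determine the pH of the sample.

From K2 = [H⁺][CO3^2-]/[HCO3-]:  pH = pK2 + log₁₀([CO3^2-]/[HCO3-])
log₁₀(0.0245) = -1.611
pH = 9.12 + (-1.611) = 7.51

pH = 7.51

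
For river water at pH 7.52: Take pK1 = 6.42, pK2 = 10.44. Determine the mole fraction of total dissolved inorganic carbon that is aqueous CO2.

α₀ = 0.0735

α₀ = 1 / (1 + K1/[H⁺] + K1K2/[H⁺]²) = 1 / (1 + 10^+1.10 + 10^-1.82)
   = 1 / (1 + 12.589 + 0.015136) = 1/13.604 = 0.07351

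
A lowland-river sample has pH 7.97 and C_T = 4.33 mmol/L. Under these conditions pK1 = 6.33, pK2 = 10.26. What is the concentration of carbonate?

[CO3²⁻] = 0.0216 mmol/L

α₂ = 1 / (1 + [H⁺]/K2 + [H⁺]²/(K1K2)) = 1 / (1 + 10^+2.29 + 10^+0.65)
   = 1 / (1 + 194.98 + 4.4668) = 1/200.45 = 0.004989
[CO3²⁻] = α₂ × DIC = 0.004989 × 4.33 = 0.0216 mmol/L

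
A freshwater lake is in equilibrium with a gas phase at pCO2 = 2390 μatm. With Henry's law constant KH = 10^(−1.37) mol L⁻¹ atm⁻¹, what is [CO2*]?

[CO2*] = 102 μmol/L

KH = 10^(−1.37) = 4.266×10^-2 mol L⁻¹ atm⁻¹
[CO2*] = KH · pCO2 = 4.266×10^-2 × 2390×10^-6 atm = 1.02×10^-4 mol/L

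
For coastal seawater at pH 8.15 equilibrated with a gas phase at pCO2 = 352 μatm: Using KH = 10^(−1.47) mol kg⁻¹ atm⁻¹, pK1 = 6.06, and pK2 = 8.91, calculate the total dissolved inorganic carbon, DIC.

[CO2*] = KH · pCO2 = 10^(−1.47) × 352×10^-6 = 1.193×10^-5 mol/kg
α₀ = 1/(1 + K1/[H⁺] + K1K2/[H⁺]²) = 1/(1 + 10^+2.09 + 10^+1.33) = 0.006877
DIC = [CO2*]/α₀ = 1.193×10^-5 / 0.006877 = 1.73 mmol/kg

DIC = 1.73 mmol/kg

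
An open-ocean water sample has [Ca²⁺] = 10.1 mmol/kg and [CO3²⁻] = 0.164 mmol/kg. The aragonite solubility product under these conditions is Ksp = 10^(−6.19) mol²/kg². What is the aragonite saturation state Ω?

Ω = 2.57

Ksp = 10^(−6.19) = 6.457×10^-7
Ω = [Ca²⁺][CO3²⁻]/Ksp = (10.1×10^-3)(0.164×10^-3) / 6.457×10^-7 = 2.57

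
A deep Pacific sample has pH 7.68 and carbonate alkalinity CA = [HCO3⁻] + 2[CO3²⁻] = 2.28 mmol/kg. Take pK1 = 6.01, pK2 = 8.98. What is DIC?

DIC = 2.22 mmol/kg

CA = [HCO3⁻] + 2[CO3²⁻] = (α₁ + 2α₂)·DIC
At pH 7.68: [H⁺]/K1 = 10^-1.67 = 0.021380, K2/[H⁺] = 10^-1.30 = 0.050119
α₁ = 1/(1 + 0.021380 + 0.050119) = 1/1.0715 = 0.9333; α₂ = α₁·K2/[H⁺] = 0.04677
α₁ + 2α₂ = 1.0268
DIC = CA / (α₁ + 2α₂) = 2.28 / 1.0268 = 2.22 mmol/kg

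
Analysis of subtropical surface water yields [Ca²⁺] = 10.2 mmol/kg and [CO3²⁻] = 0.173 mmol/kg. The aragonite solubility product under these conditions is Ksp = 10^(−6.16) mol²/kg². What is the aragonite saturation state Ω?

Ω = 2.55

Ksp = 10^(−6.16) = 6.918×10^-7
Ω = [Ca²⁺][CO3²⁻]/Ksp = (10.2×10^-3)(0.173×10^-3) / 6.918×10^-7 = 2.55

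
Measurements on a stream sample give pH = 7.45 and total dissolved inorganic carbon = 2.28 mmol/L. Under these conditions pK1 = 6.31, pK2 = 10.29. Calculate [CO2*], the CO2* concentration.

α₀ = 1 / (1 + K1/[H⁺] + K1K2/[H⁺]²) = 1 / (1 + 10^+1.14 + 10^-1.70)
   = 1 / (1 + 13.804 + 0.019953) = 1/14.824 = 0.06746
[CO2*] = α₀ × DIC = 0.06746 × 2.28 = 0.154 mmol/L

[CO2*] = 0.154 mmol/L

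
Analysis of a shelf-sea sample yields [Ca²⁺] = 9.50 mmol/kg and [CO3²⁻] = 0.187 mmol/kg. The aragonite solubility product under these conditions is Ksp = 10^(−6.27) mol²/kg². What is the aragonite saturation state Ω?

Ksp = 10^(−6.27) = 5.370×10^-7
Ω = [Ca²⁺][CO3²⁻]/Ksp = (9.50×10^-3)(0.187×10^-3) / 5.370×10^-7 = 3.31

Ω = 3.31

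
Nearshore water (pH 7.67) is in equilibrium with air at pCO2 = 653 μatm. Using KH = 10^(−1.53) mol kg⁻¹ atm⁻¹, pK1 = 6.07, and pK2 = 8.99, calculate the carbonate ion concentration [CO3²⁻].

[CO2*] = KH · pCO2 = 10^(−1.53) × 653×10^-6 = 1.927×10^-5 mol/kg
α₀ = 1/(1 + K1/[H⁺] + K1K2/[H⁺]²) = 1/(1 + 10^+1.60 + 10^+0.28) = 0.02341
DIC = [CO2*]/α₀ = 1.927×10^-5 / 0.02341 = 0.8232 mmol/kg
[CO3²⁻] = α₂·DIC; α₂ = 0.04461, so [CO3²⁻] = 0.04461 × 0.8232 = 0.0367 mmol/kg

[CO3²⁻] = 0.0367 mmol/kg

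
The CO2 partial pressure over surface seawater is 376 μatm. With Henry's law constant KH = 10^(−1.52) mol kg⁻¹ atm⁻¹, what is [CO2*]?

KH = 10^(−1.52) = 3.020×10^-2 mol kg⁻¹ atm⁻¹
[CO2*] = KH · pCO2 = 3.020×10^-2 × 376×10^-6 atm = 1.14×10^-5 mol/kg

[CO2*] = 11.4 μmol/kg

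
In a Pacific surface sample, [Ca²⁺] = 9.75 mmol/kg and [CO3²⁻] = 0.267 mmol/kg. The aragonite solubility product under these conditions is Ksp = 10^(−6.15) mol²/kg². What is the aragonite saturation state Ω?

Ω = 3.68

Ksp = 10^(−6.15) = 7.079×10^-7
Ω = [Ca²⁺][CO3²⁻]/Ksp = (9.75×10^-3)(0.267×10^-3) / 7.079×10^-7 = 3.68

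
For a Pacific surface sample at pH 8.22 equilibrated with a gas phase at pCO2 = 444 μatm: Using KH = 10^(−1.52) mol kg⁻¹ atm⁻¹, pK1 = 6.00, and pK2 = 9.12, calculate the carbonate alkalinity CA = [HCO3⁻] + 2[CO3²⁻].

[CO2*] = KH · pCO2 = 10^(−1.52) × 444×10^-6 = 1.341×10^-5 mol/kg
α₀ = 1/(1 + K1/[H⁺] + K1K2/[H⁺]²) = 1/(1 + 10^+2.22 + 10^+1.32) = 0.005323
DIC = [CO2*]/α₀ = 1.341×10^-5 / 0.005323 = 2.519 mmol/kg
CA = (α₁ + 2α₂)·DIC = (0.8835 + 2×0.1112) × 2.519 = 2.79 mmol/kg

CA = 2.79 mmol/kg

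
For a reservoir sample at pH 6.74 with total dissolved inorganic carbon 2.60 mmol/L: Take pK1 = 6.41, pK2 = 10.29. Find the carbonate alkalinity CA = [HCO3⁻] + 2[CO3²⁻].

CA = 1.77 mmol/L

CA = [HCO3⁻] + 2[CO3²⁻] = (α₁ + 2α₂)·DIC
At pH 6.74: [H⁺]/K1 = 10^-0.33 = 0.46774, K2/[H⁺] = 10^-3.55 = 0.00028184
α₁ = 1/(1 + 0.46774 + 0.00028184) = 1/1.4680 = 0.6812; α₂ = α₁·K2/[H⁺] = 0.0001920
α₁ + 2α₂ = 0.6816
CA = 0.6816 × 2.60 = 1.77 mmol/L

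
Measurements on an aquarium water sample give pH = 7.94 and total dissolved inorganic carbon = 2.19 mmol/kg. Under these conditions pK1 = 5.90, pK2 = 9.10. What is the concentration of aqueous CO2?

[CO2*] = 18.5 μmol/kg

α₀ = 1 / (1 + K1/[H⁺] + K1K2/[H⁺]²) = 1 / (1 + 10^+2.04 + 10^+0.88)
   = 1 / (1 + 109.65 + 7.5858) = 1/118.23 = 0.008458
[CO2*] = α₀ × DIC = 0.008458 × 2.19 = 0.0185 mmol/kg = 18.5 μmol/kg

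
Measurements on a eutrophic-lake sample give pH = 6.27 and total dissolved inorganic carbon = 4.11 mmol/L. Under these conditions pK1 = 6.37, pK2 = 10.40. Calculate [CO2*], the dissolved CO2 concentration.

[CO2*] = 2.29 mmol/L

α₀ = 1 / (1 + K1/[H⁺] + K1K2/[H⁺]²) = 1 / (1 + 10^-0.10 + 10^-4.23)
   = 1 / (1 + 0.79433 + 5.8884×10^-5) = 1/1.7944 = 0.5573
[CO2*] = α₀ × DIC = 0.5573 × 4.11 = 2.29 mmol/L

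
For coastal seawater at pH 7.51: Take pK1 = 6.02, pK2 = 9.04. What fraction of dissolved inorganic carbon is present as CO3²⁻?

α₂ = 0.0278

α₂ = 1 / (1 + [H⁺]/K2 + [H⁺]²/(K1K2)) = 1 / (1 + 10^+1.53 + 10^+0.04)
   = 1 / (1 + 33.884 + 1.0965) = 1/35.981 = 0.02779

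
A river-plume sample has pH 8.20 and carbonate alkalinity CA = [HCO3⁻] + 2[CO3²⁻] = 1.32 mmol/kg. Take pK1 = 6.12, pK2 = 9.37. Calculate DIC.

DIC = 1.25 mmol/kg

CA = [HCO3⁻] + 2[CO3²⁻] = (α₁ + 2α₂)·DIC
At pH 8.20: [H⁺]/K1 = 10^-2.08 = 0.0083176, K2/[H⁺] = 10^-1.17 = 0.067608
α₁ = 1/(1 + 0.0083176 + 0.067608) = 1/1.0759 = 0.9294; α₂ = α₁·K2/[H⁺] = 0.06284
α₁ + 2α₂ = 1.0551
DIC = CA / (α₁ + 2α₂) = 1.32 / 1.0551 = 1.25 mmol/kg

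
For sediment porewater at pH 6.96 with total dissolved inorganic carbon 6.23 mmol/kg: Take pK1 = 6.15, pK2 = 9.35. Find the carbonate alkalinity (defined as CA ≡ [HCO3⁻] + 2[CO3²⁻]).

CA = 5.42 mmol/kg

CA = [HCO3⁻] + 2[CO3²⁻] = (α₁ + 2α₂)·DIC
At pH 6.96: [H⁺]/K1 = 10^-0.81 = 0.15488, K2/[H⁺] = 10^-2.39 = 0.0040738
α₁ = 1/(1 + 0.15488 + 0.0040738) = 1/1.1590 = 0.8628; α₂ = α₁·K2/[H⁺] = 0.003515
α₁ + 2α₂ = 0.8699
CA = 0.8699 × 6.23 = 5.42 mmol/kg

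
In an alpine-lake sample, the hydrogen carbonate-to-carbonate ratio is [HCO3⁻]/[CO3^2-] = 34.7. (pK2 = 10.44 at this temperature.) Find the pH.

pH = 8.90

From K2 = [H⁺][CO3^2-]/[HCO3⁻]:  pH = pK2 − log₁₀([HCO3⁻]/[CO3^2-])
log₁₀(34.7) = +1.540
pH = 10.44 − (+1.540) = 8.90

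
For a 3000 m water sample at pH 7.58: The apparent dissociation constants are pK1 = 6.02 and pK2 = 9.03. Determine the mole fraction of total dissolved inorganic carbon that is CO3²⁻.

α₂ = 1 / (1 + [H⁺]/K2 + [H⁺]²/(K1K2)) = 1 / (1 + 10^+1.45 + 10^-0.11)
   = 1 / (1 + 28.184 + 0.77625) = 1/29.960 = 0.03338

α₂ = 0.0334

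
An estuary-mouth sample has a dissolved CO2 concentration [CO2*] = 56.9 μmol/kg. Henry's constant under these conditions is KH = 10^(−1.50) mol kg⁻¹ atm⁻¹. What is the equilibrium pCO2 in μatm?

pCO2 = 1800 μatm

KH = 10^(−1.50) = 3.162×10^-2 mol kg⁻¹ atm⁻¹
pCO2 = [CO2*]/KH = 56.9×10^-6 / 3.162×10^-2 = 1.80×10^-3 atm = 1800 μatm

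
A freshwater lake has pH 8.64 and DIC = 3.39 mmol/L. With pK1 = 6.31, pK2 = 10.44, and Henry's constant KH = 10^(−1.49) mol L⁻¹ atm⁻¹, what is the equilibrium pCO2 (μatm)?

pCO2 = 480 μatm

α₀ = 1 / (1 + K1/[H⁺] + K1K2/[H⁺]²) = 1 / (1 + 10^+2.33 + 10^+0.53)
   = 1 / (1 + 213.80 + 3.3884) = 1/218.18 = 0.004583
[CO2*] = α₀ × DIC = 0.004583 × 3.39 = 0.01554 mmol/L = 15.54 μmol/L
pCO2 = [CO2*]/KH = 1.554×10^-5 / 3.236×10^-2 = 480 μatm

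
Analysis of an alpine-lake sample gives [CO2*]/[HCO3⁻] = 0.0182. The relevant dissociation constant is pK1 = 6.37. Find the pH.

From K1 = [H⁺][HCO3⁻]/[CO2*]:  pH = pK1 − log₁₀([CO2*]/[HCO3⁻])
log₁₀(0.0182) = -1.740
pH = 6.37 − (-1.740) = 8.11

pH = 8.11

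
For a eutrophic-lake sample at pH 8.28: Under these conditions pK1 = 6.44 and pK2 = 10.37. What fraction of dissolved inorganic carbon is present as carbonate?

α₂ = 0.00795

α₂ = 1 / (1 + [H⁺]/K2 + [H⁺]²/(K1K2)) = 1 / (1 + 10^+2.09 + 10^+0.25)
   = 1 / (1 + 123.03 + 1.7783) = 1/125.81 = 0.007949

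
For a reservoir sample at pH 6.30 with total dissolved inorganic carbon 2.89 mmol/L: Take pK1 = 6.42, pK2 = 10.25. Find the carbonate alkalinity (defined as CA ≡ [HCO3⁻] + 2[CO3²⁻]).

CA = [HCO3⁻] + 2[CO3²⁻] = (α₁ + 2α₂)·DIC
At pH 6.30: [H⁺]/K1 = 10^0.12 = 1.3183, K2/[H⁺] = 10^-3.95 = 0.00011220
α₁ = 1/(1 + 1.3183 + 0.00011220) = 1/2.3184 = 0.4313; α₂ = α₁·K2/[H⁺] = 4.840×10^-5
α₁ + 2α₂ = 0.4314
CA = 0.4314 × 2.89 = 1.25 mmol/L

CA = 1.25 mmol/L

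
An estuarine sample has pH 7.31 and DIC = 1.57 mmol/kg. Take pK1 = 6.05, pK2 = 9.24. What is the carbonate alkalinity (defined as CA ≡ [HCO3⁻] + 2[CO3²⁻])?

CA = 1.51 mmol/kg

CA = [HCO3⁻] + 2[CO3²⁻] = (α₁ + 2α₂)·DIC
At pH 7.31: [H⁺]/K1 = 10^-1.26 = 0.054954, K2/[H⁺] = 10^-1.93 = 0.011749
α₁ = 1/(1 + 0.054954 + 0.011749) = 1/1.0667 = 0.9375; α₂ = α₁·K2/[H⁺] = 0.01101
α₁ + 2α₂ = 0.9595
CA = 0.9595 × 1.57 = 1.51 mmol/kg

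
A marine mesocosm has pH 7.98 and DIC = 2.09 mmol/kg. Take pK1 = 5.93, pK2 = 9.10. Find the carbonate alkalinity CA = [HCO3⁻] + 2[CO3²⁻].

CA = [HCO3⁻] + 2[CO3²⁻] = (α₁ + 2α₂)·DIC
At pH 7.98: [H⁺]/K1 = 10^-2.05 = 0.0089125, K2/[H⁺] = 10^-1.12 = 0.075858
α₁ = 1/(1 + 0.0089125 + 0.075858) = 1/1.0848 = 0.9219; α₂ = α₁·K2/[H⁺] = 0.06993
α₁ + 2α₂ = 1.0617
CA = 1.0617 × 2.09 = 2.22 mmol/kg

CA = 2.22 mmol/kg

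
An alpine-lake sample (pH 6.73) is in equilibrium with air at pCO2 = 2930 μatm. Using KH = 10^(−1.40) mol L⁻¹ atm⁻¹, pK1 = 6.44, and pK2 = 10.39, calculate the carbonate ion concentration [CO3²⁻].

[CO2*] = KH · pCO2 = 10^(−1.40) × 2930×10^-6 = 1.166×10^-4 mol/L
α₀ = 1/(1 + K1/[H⁺] + K1K2/[H⁺]²) = 1/(1 + 10^+0.29 + 10^-3.37) = 0.3390
DIC = [CO2*]/α₀ = 1.166×10^-4 / 0.3390 = 0.3441 mmol/L
[CO3²⁻] = α₂·DIC; α₂ = 0.0001446, so [CO3²⁻] = 0.0001446 × 0.3441 = 4.98×10^-5 mmol/L = 0.0498 μmol/L

[CO3²⁻] = 0.0498 μmol/L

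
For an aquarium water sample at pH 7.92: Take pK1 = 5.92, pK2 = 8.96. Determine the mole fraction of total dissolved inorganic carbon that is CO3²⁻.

α₂ = 0.0828

α₂ = 1 / (1 + [H⁺]/K2 + [H⁺]²/(K1K2)) = 1 / (1 + 10^+1.04 + 10^-0.96)
   = 1 / (1 + 10.965 + 0.10965) = 1/12.074 = 0.08282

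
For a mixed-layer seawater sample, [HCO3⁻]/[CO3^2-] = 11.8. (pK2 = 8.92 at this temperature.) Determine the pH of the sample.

pH = 7.85

From K2 = [H⁺][CO3^2-]/[HCO3⁻]:  pH = pK2 − log₁₀([HCO3⁻]/[CO3^2-])
log₁₀(11.8) = +1.072
pH = 8.92 − (+1.072) = 7.85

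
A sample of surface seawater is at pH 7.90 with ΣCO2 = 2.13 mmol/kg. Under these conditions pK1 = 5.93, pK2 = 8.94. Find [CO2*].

[CO2*] = 0.0207 mmol/kg

α₀ = 1 / (1 + K1/[H⁺] + K1K2/[H⁺]²) = 1 / (1 + 10^+1.97 + 10^+0.93)
   = 1 / (1 + 93.325 + 8.5114) = 1/102.84 = 0.009724
[CO2*] = α₀ × DIC = 0.009724 × 2.13 = 0.0207 mmol/kg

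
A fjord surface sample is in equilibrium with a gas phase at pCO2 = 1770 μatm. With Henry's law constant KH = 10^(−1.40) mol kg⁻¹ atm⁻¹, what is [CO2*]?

KH = 10^(−1.40) = 3.981×10^-2 mol kg⁻¹ atm⁻¹
[CO2*] = KH · pCO2 = 3.981×10^-2 × 1770×10^-6 atm = 7.05×10^-5 mol/kg

[CO2*] = 70.5 μmol/kg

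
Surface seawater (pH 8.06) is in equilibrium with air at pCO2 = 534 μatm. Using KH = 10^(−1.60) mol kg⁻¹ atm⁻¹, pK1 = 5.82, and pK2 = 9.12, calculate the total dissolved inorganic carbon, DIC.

DIC = 2.55 mmol/kg

[CO2*] = KH · pCO2 = 10^(−1.60) × 534×10^-6 = 1.341×10^-5 mol/kg
α₀ = 1/(1 + K1/[H⁺] + K1K2/[H⁺]²) = 1/(1 + 10^+2.24 + 10^+1.18) = 0.005265
DIC = [CO2*]/α₀ = 1.341×10^-5 / 0.005265 = 2.55 mmol/kg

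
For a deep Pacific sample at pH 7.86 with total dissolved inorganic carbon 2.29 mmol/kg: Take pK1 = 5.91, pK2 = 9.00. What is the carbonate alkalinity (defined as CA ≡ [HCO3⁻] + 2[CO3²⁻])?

CA = [HCO3⁻] + 2[CO3²⁻] = (α₁ + 2α₂)·DIC
At pH 7.86: [H⁺]/K1 = 10^-1.95 = 0.011220, K2/[H⁺] = 10^-1.14 = 0.072444
α₁ = 1/(1 + 0.011220 + 0.072444) = 1/1.0837 = 0.9228; α₂ = α₁·K2/[H⁺] = 0.06685
α₁ + 2α₂ = 1.0565
CA = 1.0565 × 2.29 = 2.42 mmol/kg

CA = 2.42 mmol/kg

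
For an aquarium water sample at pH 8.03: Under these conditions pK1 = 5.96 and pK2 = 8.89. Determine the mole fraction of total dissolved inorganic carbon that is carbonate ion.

α₂ = 1 / (1 + [H⁺]/K2 + [H⁺]²/(K1K2)) = 1 / (1 + 10^+0.86 + 10^-1.21)
   = 1 / (1 + 7.2444 + 0.061660) = 1/8.3060 = 0.1204

α₂ = 0.120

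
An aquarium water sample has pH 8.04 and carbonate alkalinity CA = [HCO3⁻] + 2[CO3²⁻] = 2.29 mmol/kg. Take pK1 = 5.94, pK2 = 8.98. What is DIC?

DIC = 2.09 mmol/kg

CA = [HCO3⁻] + 2[CO3²⁻] = (α₁ + 2α₂)·DIC
At pH 8.04: [H⁺]/K1 = 10^-2.10 = 0.0079433, K2/[H⁺] = 10^-0.94 = 0.11482
α₁ = 1/(1 + 0.0079433 + 0.11482) = 1/1.1228 = 0.8907; α₂ = α₁·K2/[H⁺] = 0.1023
α₁ + 2α₂ = 1.0952
DIC = CA / (α₁ + 2α₂) = 2.29 / 1.0952 = 2.09 mmol/kg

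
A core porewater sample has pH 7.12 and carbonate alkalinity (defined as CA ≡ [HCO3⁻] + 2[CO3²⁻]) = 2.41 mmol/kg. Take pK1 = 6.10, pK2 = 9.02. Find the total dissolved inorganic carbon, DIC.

CA = [HCO3⁻] + 2[CO3²⁻] = (α₁ + 2α₂)·DIC
At pH 7.12: [H⁺]/K1 = 10^-1.02 = 0.095499, K2/[H⁺] = 10^-1.90 = 0.012589
α₁ = 1/(1 + 0.095499 + 0.012589) = 1/1.1081 = 0.9025; α₂ = α₁·K2/[H⁺] = 0.01136
α₁ + 2α₂ = 0.9252
DIC = CA / (α₁ + 2α₂) = 2.41 / 0.9252 = 2.60 mmol/kg

DIC = 2.60 mmol/kg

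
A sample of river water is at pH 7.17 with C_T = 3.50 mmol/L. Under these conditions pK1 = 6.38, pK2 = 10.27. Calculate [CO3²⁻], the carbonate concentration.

α₂ = 1 / (1 + [H⁺]/K2 + [H⁺]²/(K1K2)) = 1 / (1 + 10^+3.10 + 10^+2.31)
   = 1 / (1 + 1258.9 + 204.17) = 1/1464.1 = 0.0006830
[CO3²⁻] = α₂ × DIC = 0.0006830 × 3.50 = 0.00239 mmol/L = 2.39 μmol/L

[CO3²⁻] = 2.39 μmol/L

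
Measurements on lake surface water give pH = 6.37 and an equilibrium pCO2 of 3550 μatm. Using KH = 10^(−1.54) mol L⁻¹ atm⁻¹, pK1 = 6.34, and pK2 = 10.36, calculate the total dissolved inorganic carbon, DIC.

DIC = 0.212 mmol/L

[CO2*] = KH · pCO2 = 10^(−1.54) × 3550×10^-6 = 1.024×10^-4 mol/L
α₀ = 1/(1 + K1/[H⁺] + K1K2/[H⁺]²) = 1/(1 + 10^+0.03 + 10^-3.96) = 0.4827
DIC = [CO2*]/α₀ = 1.024×10^-4 / 0.4827 = 0.212 mmol/L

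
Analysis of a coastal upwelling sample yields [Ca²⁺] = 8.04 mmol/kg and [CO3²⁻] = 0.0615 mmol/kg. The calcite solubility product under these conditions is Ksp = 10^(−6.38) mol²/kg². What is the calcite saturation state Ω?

Ω = 1.19

Ksp = 10^(−6.38) = 4.169×10^-7
Ω = [Ca²⁺][CO3²⁻]/Ksp = (8.04×10^-3)(0.0615×10^-3) / 4.169×10^-7 = 1.19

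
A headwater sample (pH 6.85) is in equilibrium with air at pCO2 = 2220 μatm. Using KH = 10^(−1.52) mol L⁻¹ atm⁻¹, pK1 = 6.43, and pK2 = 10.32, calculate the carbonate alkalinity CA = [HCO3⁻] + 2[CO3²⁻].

[CO2*] = KH · pCO2 = 10^(−1.52) × 2220×10^-6 = 6.704×10^-5 mol/L
α₀ = 1/(1 + K1/[H⁺] + K1K2/[H⁺]²) = 1/(1 + 10^+0.42 + 10^-3.05) = 0.2754
DIC = [CO2*]/α₀ = 6.704×10^-5 / 0.2754 = 0.2434 mmol/L
CA = (α₁ + 2α₂)·DIC = (0.7244 + 2×0.0002454) × 0.2434 = 0.176 mmol/L

CA = 0.176 mmol/L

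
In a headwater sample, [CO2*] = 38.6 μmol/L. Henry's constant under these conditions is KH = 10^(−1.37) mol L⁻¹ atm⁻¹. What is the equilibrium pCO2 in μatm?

pCO2 = 905 μatm

KH = 10^(−1.37) = 4.266×10^-2 mol L⁻¹ atm⁻¹
pCO2 = [CO2*]/KH = 38.6×10^-6 / 4.266×10^-2 = 9.05×10^-4 atm = 905 μatm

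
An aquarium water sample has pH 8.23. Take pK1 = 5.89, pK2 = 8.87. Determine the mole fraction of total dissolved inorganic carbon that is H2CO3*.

α₀ = 1 / (1 + K1/[H⁺] + K1K2/[H⁺]²) = 1 / (1 + 10^+2.34 + 10^+1.70)
   = 1 / (1 + 218.78 + 50.119) = 1/269.89 = 0.003705

α₀ = 0.00371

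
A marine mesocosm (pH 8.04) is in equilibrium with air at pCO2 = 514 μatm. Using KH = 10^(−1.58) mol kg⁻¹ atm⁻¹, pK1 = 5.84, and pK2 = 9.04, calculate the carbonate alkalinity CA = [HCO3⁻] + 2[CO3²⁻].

[CO2*] = KH · pCO2 = 10^(−1.58) × 514×10^-6 = 1.352×10^-5 mol/kg
α₀ = 1/(1 + K1/[H⁺] + K1K2/[H⁺]²) = 1/(1 + 10^+2.20 + 10^+1.20) = 0.005703
DIC = [CO2*]/α₀ = 1.352×10^-5 / 0.005703 = 2.370 mmol/kg
CA = (α₁ + 2α₂)·DIC = (0.9039 + 2×0.09039) × 2.370 = 2.57 mmol/kg

CA = 2.57 mmol/kg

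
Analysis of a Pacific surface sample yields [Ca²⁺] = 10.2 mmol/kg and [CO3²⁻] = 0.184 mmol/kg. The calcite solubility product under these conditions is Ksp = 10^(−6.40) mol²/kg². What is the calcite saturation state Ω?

Ksp = 10^(−6.40) = 3.981×10^-7
Ω = [Ca²⁺][CO3²⁻]/Ksp = (10.2×10^-3)(0.184×10^-3) / 3.981×10^-7 = 4.71

Ω = 4.71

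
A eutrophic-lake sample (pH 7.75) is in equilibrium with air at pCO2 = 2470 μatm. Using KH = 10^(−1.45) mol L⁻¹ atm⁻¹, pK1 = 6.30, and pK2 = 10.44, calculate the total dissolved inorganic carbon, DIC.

[CO2*] = KH · pCO2 = 10^(−1.45) × 2470×10^-6 = 8.764×10^-5 mol/L
α₀ = 1/(1 + K1/[H⁺] + K1K2/[H⁺]²) = 1/(1 + 10^+1.45 + 10^-1.24) = 0.03420
DIC = [CO2*]/α₀ = 8.764×10^-5 / 0.03420 = 2.56 mmol/L

DIC = 2.56 mmol/L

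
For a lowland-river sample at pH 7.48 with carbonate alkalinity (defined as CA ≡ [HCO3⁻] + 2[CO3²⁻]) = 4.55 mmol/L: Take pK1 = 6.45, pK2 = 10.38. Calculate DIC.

CA = [HCO3⁻] + 2[CO3²⁻] = (α₁ + 2α₂)·DIC
At pH 7.48: [H⁺]/K1 = 10^-1.03 = 0.093325, K2/[H⁺] = 10^-2.90 = 0.0012589
α₁ = 1/(1 + 0.093325 + 0.0012589) = 1/1.0946 = 0.9136; α₂ = α₁·K2/[H⁺] = 0.001150
α₁ + 2α₂ = 0.9159
DIC = CA / (α₁ + 2α₂) = 4.55 / 0.9159 = 4.97 mmol/L

DIC = 4.97 mmol/L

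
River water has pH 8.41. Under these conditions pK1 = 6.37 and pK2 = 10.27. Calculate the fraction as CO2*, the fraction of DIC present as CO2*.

α₀ = 1 / (1 + K1/[H⁺] + K1K2/[H⁺]²) = 1 / (1 + 10^+2.04 + 10^+0.18)
   = 1 / (1 + 109.65 + 1.5136) = 1/112.16 = 0.008916

α₀ = 0.00892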